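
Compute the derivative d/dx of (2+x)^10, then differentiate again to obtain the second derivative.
First derivative: 10(2+x)^{9}. Second derivative: 10·9·(2+x)^{8} = 90(2+x)^{8}.

Answer: 90(2+x)^8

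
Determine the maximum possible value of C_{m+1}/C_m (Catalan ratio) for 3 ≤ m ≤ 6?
13/4

Solution: C_{m+1}/C_m = 2(2m+1)/(m+2), which increases with m. Maximum at m = 6: 2·13/8 = 13/4.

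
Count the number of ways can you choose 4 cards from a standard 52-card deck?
270,725

C(52,4) = 270,725.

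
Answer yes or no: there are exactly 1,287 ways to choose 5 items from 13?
Yes

Explanation: C(13,5) = 1,287.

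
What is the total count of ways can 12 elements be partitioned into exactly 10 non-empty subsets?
1,705

Working:
This equals S(12,10), the Stirling number of the 2nd kind.
Using the Stirling recurrence: S(n,k) = k·S(n-1,k) + S(n-1,k-1)
S(12,10) = 10·S(11,10) + S(11,9)
         = 10·55 + 1155
         = 550 + 1155
         = 1,705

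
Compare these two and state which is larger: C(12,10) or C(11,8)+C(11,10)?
C(11,8)+C(11,10)
C(12,10)=66; C(11,8)+C(11,10)=165+11=176.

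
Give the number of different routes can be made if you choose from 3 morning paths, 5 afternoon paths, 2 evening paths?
By the multiplication principle: 3 × 5 × 2 = 30.

Answer: 30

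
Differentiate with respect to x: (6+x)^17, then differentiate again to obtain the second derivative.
272(6+x)^15
First derivative: 17(6+x)^{16}. Second derivative: 17·16·(6+x)^{15} = 272(6+x)^{15}.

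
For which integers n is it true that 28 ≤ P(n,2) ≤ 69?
P(5,2)=20; P(6,2)=30; P(7,2)=42; P(8,2)=56; P(9,2)=72. So valid n = 6, 7, 8.
Final answer: 6, 7, 8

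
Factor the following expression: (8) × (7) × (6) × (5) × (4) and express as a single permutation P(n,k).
P(8,5) = 8!/(3)!

Explanation: Product of 5 consecutive descending integers starting at 8: P(8,5) = 8!/3! = 6,720.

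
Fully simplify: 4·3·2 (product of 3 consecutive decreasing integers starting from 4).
24

Working:
This is P(4,3) = 4!/(1)! = 24.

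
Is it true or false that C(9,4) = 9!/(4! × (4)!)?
False

Working:
The correct denominator is 4!×5!, giving C(9,4) = 126; the stated RHS is 9!/(4!×4!) = 630 ≠ 126, so the statement does not hold.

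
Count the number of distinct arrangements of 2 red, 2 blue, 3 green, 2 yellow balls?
7,560

Working:
Multinomial: 9!/(2! × 2! × 3! × 2!) = 7,560.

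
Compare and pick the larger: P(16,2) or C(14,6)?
C(14,6)

Solution: P(16,2)=240, C(14,6)=3,003.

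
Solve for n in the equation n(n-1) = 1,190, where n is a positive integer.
35

n² − n − 1,190 = 0, so n = (1 ± √(1 + 4·1,190))/2 = (1 ± √4,761)/2 = (1 ± 69)/2, i.e. n = 35 or n = -34. Taking the positive root, n = 35 (check: 35×34 = 1,190).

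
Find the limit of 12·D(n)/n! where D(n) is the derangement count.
12/e

Reasoning: D(n)/n! → 1/e, so 12·D(n)/n! → 12/e.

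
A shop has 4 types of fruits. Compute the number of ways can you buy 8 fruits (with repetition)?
165

Stars and bars: C(8+4-1, 8) = C(11, 8) = 165.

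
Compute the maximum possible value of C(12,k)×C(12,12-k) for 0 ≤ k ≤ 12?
853,776

Working:
C(12,k)·C(12,12-k) = C(12,k)², maximised at the centre k = 6: C(12,6)² = 853,776.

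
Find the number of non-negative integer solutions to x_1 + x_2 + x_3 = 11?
C(11+3-1, 3-1) = 78.

Answer: 78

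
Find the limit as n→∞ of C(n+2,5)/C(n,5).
1
Both numerator and denominator grow as n^5/5! for large n, so the ratio → 1.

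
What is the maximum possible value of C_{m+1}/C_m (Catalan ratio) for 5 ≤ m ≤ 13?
18/5

Working:
C_{m+1}/C_m = 2(2m+1)/(m+2), which increases with m. Maximum at m = 13: 2·27/15 = 18/5.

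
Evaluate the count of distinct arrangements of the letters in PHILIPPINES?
Word has 11 letters (P=3, H=1, I=3, L=1, N=1, E=1, S=1). Arrangements: 11!/Π(k!) = 1,108,800.
Final answer: 1,108,800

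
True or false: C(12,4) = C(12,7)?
False

C(12,4) = 495 but C(12,7) = 792; symmetry gives C(12,4) = C(12,8), not C(12,7).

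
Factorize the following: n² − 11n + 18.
Seek roots whose sum is 11 and product is 18: (2, 9). So n² − 11n + 18 = (n − 2)(n − 9).

Answer: (n − 2)(n − 9)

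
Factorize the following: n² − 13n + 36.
(n − 4)(n − 9)

Solution: Seek roots whose sum is 13 and product is 36: (4, 9). So n² − 13n + 36 = (n − 4)(n − 9).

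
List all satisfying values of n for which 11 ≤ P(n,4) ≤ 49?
P(3,4)=0; P(4,4)=24; P(5,4)=120. So valid n = 4.
Final answer: 4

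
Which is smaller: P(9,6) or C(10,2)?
C(10,2)

Solution: P(9,6)=60,480, C(10,2)=45.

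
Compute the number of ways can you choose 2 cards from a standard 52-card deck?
1,326

C(52,2) = 1,326.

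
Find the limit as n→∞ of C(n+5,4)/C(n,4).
Both numerator and denominator grow as n^4/4! for large n, so the ratio → 1.
Final answer: 1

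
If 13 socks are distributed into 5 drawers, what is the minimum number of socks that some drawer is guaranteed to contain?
3

Solution: Pigeonhole: ⌈13/5⌉ = 3.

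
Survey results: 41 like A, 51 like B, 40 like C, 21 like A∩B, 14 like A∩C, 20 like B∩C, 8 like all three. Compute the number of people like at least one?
85

Explanation: |A∪B∪C| = 41+51+40-21-14-20+8 = 85.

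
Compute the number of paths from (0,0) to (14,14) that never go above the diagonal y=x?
Counted by the Catalan number C_14: C_14 = C(28,14)/(14+1) = 40,116,600/15 = 2,674,440.
Final answer: 2,674,440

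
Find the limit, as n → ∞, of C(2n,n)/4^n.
0

C(2n,n) ~ 4^n/√(πn), so C(2n,n)/4^n ~ 1/√(πn) → 0.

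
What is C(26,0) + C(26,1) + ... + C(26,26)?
67,108,864

Reasoning: Sum of binomial coefficients = 2^26 = 67,108,864.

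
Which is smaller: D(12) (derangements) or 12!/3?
12!/3

Working:
D(12) = (12-1)·[D(11) + D(10)] = 11·[14,684,570 + 1,334,961] = 176,214,841; 12!/3 = 479,001,600/3 = 159,667,200.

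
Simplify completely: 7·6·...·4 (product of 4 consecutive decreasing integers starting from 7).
This is P(7,4) = 7!/(3)! = 840.

Answer: 840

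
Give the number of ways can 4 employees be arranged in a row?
Arrangements of 4 distinct objects: 4! = 24.

Answer: 24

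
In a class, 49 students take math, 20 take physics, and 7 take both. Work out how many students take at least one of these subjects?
62

Solution: |A∪B| = |A|+|B|-|A∩B| = 49+20-7 = 62.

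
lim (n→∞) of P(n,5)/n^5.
1

Explanation: P(n,5) = n(n-1)···(n-4) ≈ n^5 for large n. Limit = 1.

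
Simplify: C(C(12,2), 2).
2,145

Working:
C(12,2) = 66, then C(66, 2) = 2,145.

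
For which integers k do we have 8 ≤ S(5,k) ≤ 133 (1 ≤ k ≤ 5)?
S(5,1)=1; S(5,2)=15; S(5,3)=25; S(5,4)=10; S(5,5)=1. So valid k = 2, 3, 4.

Answer: 2, 3, 4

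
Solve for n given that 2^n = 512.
2^9 = 512, so n = 9.

Answer: 9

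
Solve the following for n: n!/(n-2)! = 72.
9
n!/(n-2)! = n×(n-1), a product of 2 consecutive integers ≈ (n−0.5)^2. 72^(1/2) + 0.5 ≈ 9.0; check n = 9: 9×8 = 72 ✓. So n = 9.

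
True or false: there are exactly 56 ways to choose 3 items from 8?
C(8,3) = 56.
Final answer: True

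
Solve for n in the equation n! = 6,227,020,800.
13

n! is strictly increasing. 11! = 39,916,800, 12! = 479,001,600, 13! = 6,227,020,800 ✓. So n = 13.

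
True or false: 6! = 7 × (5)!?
6! = 6 × 5! = 720, but 7 × 5! = 840.

Answer: False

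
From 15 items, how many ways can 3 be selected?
455

Solution: C(15,3) = 15! / (3! × (15-3)!)
         = 15! / (3! × 12!)
         = 455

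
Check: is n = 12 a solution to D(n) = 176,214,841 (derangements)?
Yes

Explanation: D(12) = (12-1)·[D(11) + D(10)] = 11·[14,684,570 + 1,334,961] = 176,214,841, which equals 176,214,841.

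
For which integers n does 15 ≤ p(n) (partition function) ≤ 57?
7, 8, 9, 10, 11
Tabulating p(n) via p(n) = p(n−1) + p(n−2) − p(n−5) − p(n−7) + …: p(6)=11; p(7)=15; p(8)=22; p(9)=30; p(10)=42; p(11)=56; p(12)=77. So valid n = 7, 8, 9, 10, 11.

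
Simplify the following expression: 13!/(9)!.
This equals 13×12×...×10 = 17,160.
Final answer: 17,160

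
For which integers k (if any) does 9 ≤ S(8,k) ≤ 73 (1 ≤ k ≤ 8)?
7

Explanation: S(8,1)=1; S(8,2)=127; S(8,3)=966; S(8,4)=1,701; S(8,5)=1,050; S(8,6)=266; S(8,7)=28; S(8,8)=1. So valid k = 7.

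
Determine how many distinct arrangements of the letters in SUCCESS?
420

Working:
Word has 7 letters (S=3, U=1, C=2, E=1). Arrangements: 7!/Π(k!) = 420.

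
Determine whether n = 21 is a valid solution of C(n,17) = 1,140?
No

Reasoning: C(21,17) = 21·20·19·18·17·16·15·14·13·12·11·10·9·8·7·6·5/17! = 2,128,789,257,154,560,000/355,687,428,096,000 = 5,985, which does not equal 1,140.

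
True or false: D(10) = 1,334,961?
True

Derangements of 10 elements: D(10) = (10-1)·[D(9) + D(8)] = 9·[133,496 + 14,833] = 1,334,961.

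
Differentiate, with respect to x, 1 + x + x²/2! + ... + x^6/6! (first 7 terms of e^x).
1 + x + x²/2! + ... + x^5/5!

Reasoning: Differentiating term by term gives the first 6 terms of e^x.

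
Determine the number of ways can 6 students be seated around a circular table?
120

Circular arrangements: (6-1)! = 120.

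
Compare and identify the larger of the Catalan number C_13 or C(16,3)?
C_13 = C(26,13)/(13+1) = 10,400,600/14 = 742,900; C(16,3) = 560.

Answer: C_13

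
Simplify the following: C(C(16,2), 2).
7,140

Explanation: C(16,2) = 120, then C(120, 2) = 7,140.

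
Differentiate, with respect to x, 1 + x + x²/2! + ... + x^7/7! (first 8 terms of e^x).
1 + x + x²/2! + ... + x^6/6!

Reasoning: Differentiating term by term gives the first 7 terms of e^x.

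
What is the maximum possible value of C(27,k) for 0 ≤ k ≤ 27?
20,058,300

Maximum at k = 13 or k = 14: C(27,13) = 20,058,300.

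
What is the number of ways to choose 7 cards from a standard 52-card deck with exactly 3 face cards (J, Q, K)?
20,105,800
12 face cards and 40 non-face cards: C(12,3) × C(40,4) = 220 × 91,390 = 20,105,800.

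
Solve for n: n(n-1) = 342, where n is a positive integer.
n² − n − 342 = 0, so n = (1 ± √(1 + 4·342))/2 = (1 ± √1,369)/2 = (1 ± 37)/2, i.e. n = 19 or n = -18. Taking the positive root, n = 19 (check: 19×18 = 342).
Final answer: 19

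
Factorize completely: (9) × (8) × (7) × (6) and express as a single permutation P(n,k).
P(9,4) = 9!/(5)!

Solution: Product of 4 consecutive descending integers starting at 9: P(9,4) = 9!/5! = 3,024.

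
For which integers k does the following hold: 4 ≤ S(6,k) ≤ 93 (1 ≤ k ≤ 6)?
S(6,1)=1; S(6,2)=31; S(6,3)=90; S(6,4)=65; S(6,5)=15; S(6,6)=1. So valid k = 2, 3, 4, 5.
Final answer: 2, 3, 4, 5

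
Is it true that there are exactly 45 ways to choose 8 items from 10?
True

Reasoning: C(10,8) = 45.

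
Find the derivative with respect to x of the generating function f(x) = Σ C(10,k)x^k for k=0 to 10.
Term-by-term differentiation gives Σ k·C(10,k)x^{k-1} for k=1 to 10.

Answer: Σ k·C(10,k)x^(k-1) for k=1 to 10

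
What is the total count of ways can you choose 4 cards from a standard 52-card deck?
270,725

C(52,4) = 270,725.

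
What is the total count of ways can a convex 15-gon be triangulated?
742,900

Using the Catalan number formula: C_n = C(2n, n) / (n+1)
C_13 = C(26, 13) / (13+1)
     = 10400600 / 14
     = 742,900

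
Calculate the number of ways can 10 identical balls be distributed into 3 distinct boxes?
66
C(10+3-1, 3-1) = C(12, 2) = 66.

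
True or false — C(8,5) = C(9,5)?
False
LHS = C(8,5) = 56; RHS = C(9,5) = 126. 56 ≠ 126, so the statement does not hold.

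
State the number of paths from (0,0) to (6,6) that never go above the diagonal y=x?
132

Explanation: Counted by the Catalan number C_6: C_6 = C(12,6)/(6+1) = 924/7 = 132.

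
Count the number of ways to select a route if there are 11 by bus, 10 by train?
21

Explanation: By the addition principle: 11 + 10 = 21.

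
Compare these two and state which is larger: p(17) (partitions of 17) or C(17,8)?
C(17,8)
Pentagonal recurrence p(n) = p(n−1) + p(n−2) − p(n−5) − p(n−7) + …: p(17) = p(16) + p(15) − p(12) − p(10) + p(5) + p(2) = 231 + 176 − 77 − 42 + 7 + 2 = 297; C(17,8) = 24,310.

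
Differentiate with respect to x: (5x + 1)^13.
Chain rule: 13(5x+1)^{12} × 5 = 65(5x+1)^{12}.
Final answer: 65(5x + 1)^12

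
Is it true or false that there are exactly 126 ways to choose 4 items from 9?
True

Working:
C(9,4) = 126.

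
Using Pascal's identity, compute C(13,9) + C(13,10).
C(13,9) + C(13,10) = C(14,10) = 1,001.

Answer: 1,001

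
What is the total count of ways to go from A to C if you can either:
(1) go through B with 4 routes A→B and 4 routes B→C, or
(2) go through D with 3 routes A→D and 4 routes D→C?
28

Reasoning: Route via B: 4×4=16. Route via D: 3×4=12. Total: 28.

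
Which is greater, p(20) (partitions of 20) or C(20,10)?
C(20,10)

Explanation: Pentagonal recurrence p(n) = p(n−1) + p(n−2) − p(n−5) − p(n−7) + …: p(20) = p(19) + p(18) − p(15) − p(13) + p(8) + p(5) = 490 + 385 − 176 − 101 + 22 + 7 = 627; C(20,10) = 184,756.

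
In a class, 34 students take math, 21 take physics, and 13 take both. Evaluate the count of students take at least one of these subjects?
42

Working:
|A∪B| = |A|+|B|-|A∩B| = 34+21-13 = 42.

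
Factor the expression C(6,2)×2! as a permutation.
P(6,2)
C(6,2)×2! = [6!/(2!(4)!)]×2! = 6!/(4)! = P(6,2) = 30.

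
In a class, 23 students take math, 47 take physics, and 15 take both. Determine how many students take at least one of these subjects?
55

Solution: |A∪B| = |A|+|B|-|A∩B| = 23+47-15 = 55.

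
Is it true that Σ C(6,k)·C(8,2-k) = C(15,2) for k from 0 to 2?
False
Vandermonde's identity gives C(14,2) = 91; RHS C(15,2) = 105.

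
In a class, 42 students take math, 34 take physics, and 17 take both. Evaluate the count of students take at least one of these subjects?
59
|A∪B| = |A|+|B|-|A∩B| = 42+34-17 = 59.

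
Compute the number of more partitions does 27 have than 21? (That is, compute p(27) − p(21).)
2,218

Explanation: Pentagonal recurrence p(n) = p(n−1) + p(n−2) − p(n−5) − p(n−7) + …: p(27) = p(26) + p(25) − p(22) − p(20) + p(15) + p(12) − p(5) − p(1) = 2,436 + 1,958 − 1,002 − 627 + 176 + 77 − 7 − 1 = 3,010.
p(21) = p(20) + p(19) − p(16) − p(14) + p(9) + p(6) = 627 + 490 − 231 − 135 + 30 + 11 = 792.
Difference = 3,010 − 792 = 2,218.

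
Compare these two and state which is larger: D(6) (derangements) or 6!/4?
D(6)

Solution: D(6) = (6-1)·[D(5) + D(4)] = 5·[44 + 9] = 265; 6!/4 = 720/4 = 180.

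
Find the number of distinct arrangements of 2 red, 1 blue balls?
3

Solution: Multinomial: 3!/(2! × 1!) = 3.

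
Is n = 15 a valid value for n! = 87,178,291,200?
No

Reasoning: 15! = 15·14! = 15·87,178,291,200 = 1,307,674,368,000, which does not equal 87,178,291,200.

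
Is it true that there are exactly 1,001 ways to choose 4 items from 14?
True

Explanation: C(14,4) = 1,001.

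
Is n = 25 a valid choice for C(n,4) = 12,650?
C(25,4) = 25·24·23·22/4! = 303,600/24 = 12,650, which equals 12,650.

Answer: Yes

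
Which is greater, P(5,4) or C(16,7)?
C(16,7)

P(5,4)=120, C(16,7)=11,440.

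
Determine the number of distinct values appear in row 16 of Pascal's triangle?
Row 16 has entries C(16,0)..C(16,16); by symmetry C(16,k)=C(16,16-k), giving 9 distinct values.
Final answer: 9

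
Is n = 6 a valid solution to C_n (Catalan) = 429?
No
C_6 = C(12,6)/(6+1) = 924/7 = 132, which does not equal 429.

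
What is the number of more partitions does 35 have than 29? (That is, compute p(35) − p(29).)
10,318

Working:
Pentagonal recurrence p(n) = p(n−1) + p(n−2) − p(n−5) − p(n−7) + …: p(35) = p(34) + p(33) − p(30) − p(28) + p(23) + p(20) − p(13) − p(9) + p(0) = 12,310 + 10,143 − 5,604 − 3,718 + 1,255 + 627 − 101 − 30 + 1 = 14,883.
p(29) = p(28) + p(27) − p(24) − p(22) + p(17) + p(14) − p(7) − p(3) = 3,718 + 3,010 − 1,575 − 1,002 + 297 + 135 − 15 − 3 = 4,565.
Difference = 14,883 − 4,565 = 10,318.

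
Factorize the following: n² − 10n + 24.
(n − 4)(n − 6)
Seek roots whose sum is 10 and product is 24: (4, 6). So n² − 10n + 24 = (n − 4)(n − 6).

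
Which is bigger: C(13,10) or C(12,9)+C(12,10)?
Equal

Explanation: By Pascal's identity: C(13,10) = C(12,9)+C(12,10) = 286. Equal.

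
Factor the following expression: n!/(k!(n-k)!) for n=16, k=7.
C(16,7) = 11,440

This is the binomial coefficient C(16,7) = 11,440.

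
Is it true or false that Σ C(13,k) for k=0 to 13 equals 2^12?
False

Solution: Binomial theorem: Σ C(13,k) = (1+1)^13 = 2^13 = 8,192; RHS 2^12 = 4,096.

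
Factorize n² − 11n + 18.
(n − 2)(n − 9)

Working:
Seek roots whose sum is 11 and product is 18: (2, 9). So n² − 11n + 18 = (n − 2)(n − 9).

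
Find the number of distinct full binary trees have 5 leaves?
14

Explanation: Using the Catalan number formula: C_n = C(2n, n) / (n+1)
C_4 = C(8, 4) / (4+1)
     = 70 / 5
     = 14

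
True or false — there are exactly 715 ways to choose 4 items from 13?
True

Explanation: C(13,4) = 715.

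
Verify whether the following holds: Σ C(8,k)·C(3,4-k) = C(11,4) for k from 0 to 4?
True

Reasoning: Vandermonde's identity gives C(11,4) = 330; RHS C(11,4) = 330.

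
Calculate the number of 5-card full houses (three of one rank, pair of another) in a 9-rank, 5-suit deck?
7,200

Explanation: Triple rank: 9. Triple suits: C(5,3)=10. Pair rank: 8. Pair suits: C(5,2)=10. Total: 7,200.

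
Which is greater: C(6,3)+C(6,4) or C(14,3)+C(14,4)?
First=35, Second=1,365.

Answer: C(14,3)+C(14,4)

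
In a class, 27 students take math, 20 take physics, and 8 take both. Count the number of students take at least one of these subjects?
|A∪B| = |A|+|B|-|A∩B| = 27+20-8 = 39.

Answer: 39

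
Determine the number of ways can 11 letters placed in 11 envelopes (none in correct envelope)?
14,684,570

Using D(n) = (n-1)[D(n-1) + D(n-2)]:
D(11) = (11-1) × [D(10) + D(9)]
      = 10 × [1334961 + 133496]
      = 10 × 1468457
      = 14,684,570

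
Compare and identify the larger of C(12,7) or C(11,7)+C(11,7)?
C(12,7)

C(12,7)=792; C(11,7)+C(11,7)=330+330=660.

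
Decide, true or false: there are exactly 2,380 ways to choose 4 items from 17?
True
C(17,4) = 2,380.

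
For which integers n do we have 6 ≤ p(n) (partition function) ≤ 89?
5, 6, 7, 8, 9, 10, 11, 12

Tabulating p(n) via p(n) = p(n−1) + p(n−2) − p(n−5) − p(n−7) + …: p(4)=5; p(5)=7; p(6)=11; p(7)=15; p(8)=22; p(9)=30; p(10)=42; p(11)=56; p(12)=77; p(13)=101. So valid n = 5, 6, 7, 8, 9, 10, 11, 12.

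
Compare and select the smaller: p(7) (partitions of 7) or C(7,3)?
Pentagonal recurrence p(n) = p(n−1) + p(n−2) − p(n−5) − p(n−7) + …: p(7) = p(6) + p(5) − p(2) − p(0) = 11 + 7 − 2 − 1 = 15; C(7,3) = 35.
Final answer: p(7)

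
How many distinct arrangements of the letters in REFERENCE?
7,560

Word has 9 letters (R=2, E=4, F=1, N=1, C=1). Arrangements: 9!/Π(k!) = 7,560.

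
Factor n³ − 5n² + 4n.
n(n − 1)(n − 4)

Reasoning: n³ − 5n² + 4n = n(n² − 5n + 4) = n(n − 1)(n − 4).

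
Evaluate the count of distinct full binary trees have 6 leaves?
42

Using the Catalan number formula: C_n = C(2n, n) / (n+1)
C_5 = C(10, 5) / (5+1)
     = 252 / 6
     = 42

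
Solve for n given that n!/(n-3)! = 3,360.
n!/(n-3)! = n×(n-1)×(n-2), a product of 3 consecutive integers ≈ (n−1)^3. 3,360^(1/3) + 1 ≈ 16.0; check n = 16: 16×15×14 = 3,360 ✓. So n = 16.

Answer: 16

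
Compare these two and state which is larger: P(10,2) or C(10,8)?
P(10,2)=90, C(10,8)=45.
Final answer: P(10,2)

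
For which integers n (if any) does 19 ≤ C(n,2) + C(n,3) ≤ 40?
C(4,2)+C(4,3)=10; C(5,2)+C(5,3)=20; C(6,2)+C(6,3)=35; C(7,2)+C(7,3)=56. So valid n = 5, 6.

Answer: 5, 6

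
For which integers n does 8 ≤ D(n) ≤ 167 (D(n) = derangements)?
Using D(n) = (n−1)[D(n−1) + D(n−2)] with D(1)=0, D(2)=1: D(3)=2; D(4)=9; D(5)=44; D(6)=265. So valid n = 4, 5.
Final answer: 4, 5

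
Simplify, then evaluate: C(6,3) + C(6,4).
35

Reasoning: By Pascal's identity: C(7,4) = 35.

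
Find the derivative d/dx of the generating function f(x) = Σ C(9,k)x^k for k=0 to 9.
Σ k·C(9,k)x^(k-1) for k=1 to 9
Term-by-term differentiation gives Σ k·C(9,k)x^{k-1} for k=1 to 9.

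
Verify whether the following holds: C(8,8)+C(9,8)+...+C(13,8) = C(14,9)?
True

Hockey stick identity gives Σ = C(14,9) = 2,002; RHS C(14,9) = 2,002.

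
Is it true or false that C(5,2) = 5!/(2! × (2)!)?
False

Working:
The correct denominator is 2!×3!, giving C(5,2) = 10; the stated RHS is 5!/(2!×2!) = 30 ≠ 10, so the statement does not hold.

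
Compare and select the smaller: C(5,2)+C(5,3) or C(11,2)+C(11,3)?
C(5,2)+C(5,3)

First=20, Second=220.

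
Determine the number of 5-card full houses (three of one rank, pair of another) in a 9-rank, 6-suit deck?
21,600

Explanation: Triple rank: 9. Triple suits: C(6,3)=20. Pair rank: 8. Pair suits: C(6,2)=15. Total: 21,600.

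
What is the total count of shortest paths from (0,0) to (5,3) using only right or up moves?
56
Choose 5 rights from 8 moves: C(8,5) = 56.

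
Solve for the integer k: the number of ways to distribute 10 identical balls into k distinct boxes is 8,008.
7

Solution: Stars and bars: the count is C(10+k−1, k−1), increasing in k. k=5: C(14,4) = 1,001, k=6: C(15,5) = 3,003, k=7: C(16,6) = 8,008 ✓. So k = 7.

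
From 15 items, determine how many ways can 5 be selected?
C(15,5) = 15! / (5! × (15-5)!)
         = 15! / (5! × 10!)
         = 3,003

Answer: 3,003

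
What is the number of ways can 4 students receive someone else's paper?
9

Using D(n) = (n-1)[D(n-1) + D(n-2)]:
D(4) = (4-1) × [D(3) + D(2)]
      = 3 × [2 + 1]
      = 3 × 3
      = 9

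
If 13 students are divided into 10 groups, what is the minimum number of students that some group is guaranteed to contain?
Pigeonhole: ⌈13/10⌉ = 2.
Final answer: 2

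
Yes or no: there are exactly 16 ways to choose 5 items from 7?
No

Explanation: C(7,5) = 21 ≠ 16.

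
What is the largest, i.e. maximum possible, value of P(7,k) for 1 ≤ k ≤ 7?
P(7,k) increases in k, so maximum at k = 7: 7! = 5,040.

Answer: 5,040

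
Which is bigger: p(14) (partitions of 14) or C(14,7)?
C(14,7)

Explanation: Pentagonal recurrence p(n) = p(n−1) + p(n−2) − p(n−5) − p(n−7) + …: p(14) = p(13) + p(12) − p(9) − p(7) + p(2) = 101 + 77 − 30 − 15 + 2 = 135; C(14,7) = 3,432.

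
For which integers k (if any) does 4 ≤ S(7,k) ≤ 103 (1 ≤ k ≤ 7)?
2, 6

S(7,1)=1; S(7,2)=63; S(7,3)=301; S(7,4)=350; S(7,5)=140; S(7,6)=21; S(7,7)=1. So valid k = 2, 6.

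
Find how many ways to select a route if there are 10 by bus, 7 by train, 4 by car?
By the addition principle: 10 + 7 + 4 = 21.

Answer: 21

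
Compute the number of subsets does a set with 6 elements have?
64

Each element can be included or excluded: 2^6 = 64.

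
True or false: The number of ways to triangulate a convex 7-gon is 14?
False
Triangulations of a convex 7-gon are counted by the Catalan number C_5: C_5 = C(10,5)/(5+1) = 252/6 = 42.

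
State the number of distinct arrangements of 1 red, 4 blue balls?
5

Multinomial: 5!/(1! × 4!) = 5.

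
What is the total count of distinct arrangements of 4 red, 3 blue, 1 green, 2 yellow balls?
12,600
Multinomial: 10!/(4! × 3! × 1! × 2!) = 12,600.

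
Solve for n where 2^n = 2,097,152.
21

2,097,152 = 1,024 × 1,024 × 2 = 2^10 × 2^10 × 2^1 = 2^21, so n = 21.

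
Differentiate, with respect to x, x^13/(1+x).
(13x^12(1+x) - x^13)/(1+x)²

Explanation: Quotient rule: [13x^{12}(1+x) - x^13]/(1+x)².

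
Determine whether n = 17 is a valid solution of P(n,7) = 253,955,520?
No

Explanation: P(17,7) = 17·16·15·14·13·12·11 = 98,017,920, which does not equal 253,955,520.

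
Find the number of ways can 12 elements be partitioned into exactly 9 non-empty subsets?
22,275

This equals S(12,9), the Stirling number of the 2nd kind.
Using the Stirling recurrence: S(n,k) = k·S(n-1,k) + S(n-1,k-1)
S(12,9) = 9·S(11,9) + S(11,8)
         = 9·1155 + 11880
         = 10395 + 11880
         = 22,275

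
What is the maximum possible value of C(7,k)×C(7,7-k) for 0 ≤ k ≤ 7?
1,225

C(7,k)·C(7,7-k) = C(7,k)², maximised at the centre k = 3: C(7,3)² = 1,225.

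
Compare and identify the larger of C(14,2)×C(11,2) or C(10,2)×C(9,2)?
C(14,2)×C(11,2)

Reasoning: C(14,2)×C(11,2)=5,005, C(10,2)×C(9,2)=1,620.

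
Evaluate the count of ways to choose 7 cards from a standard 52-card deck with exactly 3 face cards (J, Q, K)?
12 face cards and 40 non-face cards: C(12,3) × C(40,4) = 220 × 91,390 = 20,105,800.

Answer: 20,105,800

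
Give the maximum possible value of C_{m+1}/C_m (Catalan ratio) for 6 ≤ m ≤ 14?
29/8

Explanation: C_{m+1}/C_m = 2(2m+1)/(m+2), which increases with m. Maximum at m = 14: 2·29/16 = 29/8.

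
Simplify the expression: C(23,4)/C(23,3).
C(n,k+1)/C(n,k) = (n−k)/(k+1). Here (23−3)/(3+1) = 20/4 = 5.
Final answer: 5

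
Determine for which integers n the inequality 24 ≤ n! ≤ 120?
4, 5

Reasoning: n! is strictly increasing; 4! = 24 and 5! = 120, so valid n = 4, 5.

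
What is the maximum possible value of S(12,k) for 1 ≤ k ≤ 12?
1,379,400

Explanation: Row S(12,k) for k = 1..12 (via S(n,k) = k·S(n−1,k) + S(n−1,k−1)): 1, 2,047, 86,526, 611,501, 1,379,400, 1,323,652, 627,396, 159,027, 22,275, 1,705, 66, 1. The row is unimodal; maximum at k = 5: 1,379,400.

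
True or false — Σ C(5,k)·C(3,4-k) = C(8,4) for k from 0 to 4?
True

Solution: Vandermonde's identity gives C(8,4) = 70; RHS C(8,4) = 70.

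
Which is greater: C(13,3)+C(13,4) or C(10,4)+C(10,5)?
First=1,001, Second=462.

Answer: C(13,3)+C(13,4)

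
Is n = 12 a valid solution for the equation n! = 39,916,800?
No
12! = 12·11! = 12·39,916,800 = 479,001,600, which does not equal 39,916,800.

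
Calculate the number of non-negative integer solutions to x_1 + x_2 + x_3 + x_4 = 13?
560

Solution: C(13+4-1, 4-1) = 560.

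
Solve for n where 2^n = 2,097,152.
2,097,152 = 1,024 × 1,024 × 2 = 2^10 × 2^10 × 2^1 = 2^21, so n = 21.
Final answer: 21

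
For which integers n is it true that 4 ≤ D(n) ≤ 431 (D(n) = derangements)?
4, 5, 6

Using D(n) = (n−1)[D(n−1) + D(n−2)] with D(1)=0, D(2)=1: D(3)=2; D(4)=9; D(5)=44; D(6)=265; D(7)=1,854. So valid n = 4, 5, 6.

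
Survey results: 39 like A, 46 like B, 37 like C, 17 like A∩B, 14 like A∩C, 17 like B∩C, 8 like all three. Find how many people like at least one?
82

Explanation: |A∪B∪C| = 39+46+37-17-14-17+8 = 82.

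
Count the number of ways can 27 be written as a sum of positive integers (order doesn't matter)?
3,010
Pentagonal recurrence p(n) = p(n−1) + p(n−2) − p(n−5) − p(n−7) + …: p(27) = p(26) + p(25) − p(22) − p(20) + p(15) + p(12) − p(5) − p(1) = 2,436 + 1,958 − 1,002 − 627 + 176 + 77 − 7 − 1 = 3,010.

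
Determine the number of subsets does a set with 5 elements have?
32

Solution: Each element can be included or excluded: 2^5 = 32.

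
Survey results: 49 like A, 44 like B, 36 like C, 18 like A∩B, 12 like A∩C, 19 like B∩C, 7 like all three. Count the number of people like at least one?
|A∪B∪C| = 49+44+36-18-12-19+7 = 87.
Final answer: 87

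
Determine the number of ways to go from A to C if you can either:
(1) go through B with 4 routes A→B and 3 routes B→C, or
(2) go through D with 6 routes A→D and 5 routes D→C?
42

Explanation: Route via B: 4×3=12. Route via D: 6×5=30. Total: 42.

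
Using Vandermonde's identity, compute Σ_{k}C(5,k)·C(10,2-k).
= C(5+10,2) = C(15,2) = 105.
Final answer: 105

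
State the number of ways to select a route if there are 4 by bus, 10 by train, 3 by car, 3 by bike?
20

Explanation: By the addition principle: 4 + 10 + 3 + 3 = 20.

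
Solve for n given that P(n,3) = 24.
4
P(n,3) = n(n−1)(n−2) is increasing in n; n(n−1)(n−2) ≈ (n−1)^3 = 24 gives n ≈ 3.9. Check: P(3,3) = 6, P(4,3) = 24 ✓. So n = 4.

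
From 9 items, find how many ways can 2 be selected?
36

Working:
C(9,2) = 9! / (2! × (9-2)!)
         = 9! / (2! × 7!)
         = 36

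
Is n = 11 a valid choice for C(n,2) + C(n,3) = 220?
Yes
C(11,2) + C(11,3) = 55 + 165 = 220, which equals 220.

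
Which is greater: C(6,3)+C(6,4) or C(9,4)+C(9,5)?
C(9,4)+C(9,5)
First=35, Second=252.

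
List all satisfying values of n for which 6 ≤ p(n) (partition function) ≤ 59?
Tabulating p(n) via p(n) = p(n−1) + p(n−2) − p(n−5) − p(n−7) + …: p(4)=5; p(5)=7; p(6)=11; p(7)=15; p(8)=22; p(9)=30; p(10)=42; p(11)=56; p(12)=77. So valid n = 5, 6, 7, 8, 9, 10, 11.

Answer: 5, 6, 7, 8, 9, 10, 11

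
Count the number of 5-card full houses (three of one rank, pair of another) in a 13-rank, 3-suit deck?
Triple rank: 13. Triple suits: C(3,3)=1. Pair rank: 12. Pair suits: C(3,2)=3. Total: 468.
Final answer: 468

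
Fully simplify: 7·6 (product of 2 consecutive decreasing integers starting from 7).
42

Reasoning: This is P(7,2) = 7!/(5)! = 42.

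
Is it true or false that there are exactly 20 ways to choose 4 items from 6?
False

Working:
C(6,4) = 15 ≠ 20.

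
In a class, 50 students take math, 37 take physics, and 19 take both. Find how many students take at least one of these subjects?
68

Explanation: |A∪B| = |A|+|B|-|A∩B| = 50+37-19 = 68.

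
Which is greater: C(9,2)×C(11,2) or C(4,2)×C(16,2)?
C(9,2)×C(11,2)
C(9,2)×C(11,2)=1,980, C(4,2)×C(16,2)=720.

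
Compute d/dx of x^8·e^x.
(8x^7 + x^8)e^x

Reasoning: Product rule: d/dx[x^8]·e^x + x^8·d/dx[e^x] = 8x^{7}e^x + x^8e^x.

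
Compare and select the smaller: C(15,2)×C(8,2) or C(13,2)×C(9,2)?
C(13,2)×C(9,2)

Reasoning: C(15,2)×C(8,2)=2,940, C(13,2)×C(9,2)=2,808.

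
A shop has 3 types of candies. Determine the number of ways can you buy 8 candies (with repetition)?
45

Reasoning: Stars and bars: C(8+3-1, 8) = C(10, 8) = 45.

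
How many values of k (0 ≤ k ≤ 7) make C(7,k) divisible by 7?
6

Solution: Checking C(7,k) mod 7 for k = 0..7: divisible at k = 1, 2, 3, 4, 5, 6. That's 6 values.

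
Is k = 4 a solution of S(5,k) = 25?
S(5,4) = 4·S(4,4) + S(4,3) = 4·1 + 6 = 10, which does not equal 25.

Answer: No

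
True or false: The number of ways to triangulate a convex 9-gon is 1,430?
Triangulations of a convex 9-gon are counted by the Catalan number C_7: C_7 = C(14,7)/(7+1) = 3,432/8 = 429.

Answer: False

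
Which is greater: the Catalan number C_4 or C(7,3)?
C(7,3)

Explanation: C_4 = C(8,4)/(4+1) = 70/5 = 14; C(7,3) = 35.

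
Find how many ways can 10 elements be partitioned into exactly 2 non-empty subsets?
This equals S(10,2), the Stirling number of the 2nd kind.
Using the Stirling recurrence: S(n,k) = k·S(n-1,k) + S(n-1,k-1)
S(10,2) = 2·S(9,2) + S(9,1)
         = 2·255 + 1
         = 510 + 1
         = 511
Final answer: 511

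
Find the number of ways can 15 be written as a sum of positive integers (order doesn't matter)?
176
Pentagonal recurrence p(n) = p(n−1) + p(n−2) − p(n−5) − p(n−7) + …: p(15) = p(14) + p(13) − p(10) − p(8) + p(3) + p(0) = 135 + 101 − 42 − 22 + 3 + 1 = 176.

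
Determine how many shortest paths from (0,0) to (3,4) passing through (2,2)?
18

Solution: To (2,2): C(4,2)=6. From there: C(3,1)=3. Total: 18.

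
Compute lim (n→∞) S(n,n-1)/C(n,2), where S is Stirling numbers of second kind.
1

Reasoning: S(n,n-1) = C(n,2), so the limit is 1.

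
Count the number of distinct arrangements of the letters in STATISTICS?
50,400

Word has 10 letters (S=3, T=3, A=1, I=2, C=1). Arrangements: 10!/Π(k!) = 50,400.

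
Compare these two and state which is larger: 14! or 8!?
14!

Reasoning: 14!=87,178,291,200, 8!=40,320. 14! > 8!.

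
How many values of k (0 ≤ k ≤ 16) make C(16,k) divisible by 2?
15
Checking C(16,k) mod 2 for k = 0..16: divisible at k = 1, 2, 3, 4, 5, 6, 7, 8, 9, 10, 11, 12, 13, 14, 15. That's 15 values.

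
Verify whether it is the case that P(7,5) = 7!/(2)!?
True
Permutation formula P(n,k) = n!/(n-k)!: 7!/2! = 5,040/2 = 2,520 = P(7,5). The statement holds.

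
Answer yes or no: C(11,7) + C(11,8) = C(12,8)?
Yes

Reasoning: Pascal's identity: LHS = 330 + 165 = 495; RHS = C(12,8) = 495. Both sides agree, so the statement holds.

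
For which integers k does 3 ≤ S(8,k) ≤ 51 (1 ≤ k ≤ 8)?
7

Reasoning: S(8,1)=1; S(8,2)=127; S(8,3)=966; S(8,4)=1,701; S(8,5)=1,050; S(8,6)=266; S(8,7)=28; S(8,8)=1. So valid k = 7.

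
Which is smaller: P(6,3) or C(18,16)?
P(6,3)

Explanation: P(6,3)=120, C(18,16)=153.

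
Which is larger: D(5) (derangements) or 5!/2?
5!/2
D(5) = (5-1)·[D(4) + D(3)] = 4·[9 + 2] = 44; 5!/2 = 120/2 = 60.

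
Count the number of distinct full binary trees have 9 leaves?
1,430

Using the Catalan number formula: C_n = C(2n, n) / (n+1)
C_8 = C(16, 8) / (8+1)
     = 12870 / 9
     = 1,430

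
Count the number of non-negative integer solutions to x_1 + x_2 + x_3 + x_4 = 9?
220
C(9+4-1, 4-1) = 220.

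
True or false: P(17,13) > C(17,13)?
P(17,13) = 14,820,309,504,000 and C(17,13) = 2,380; P(n,r) = r! × C(n,r) so P > C whenever r ≥ 2.

Answer: True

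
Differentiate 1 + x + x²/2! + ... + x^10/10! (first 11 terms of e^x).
1 + x + x²/2! + ... + x^9/9!

Reasoning: Differentiating term by term gives the first 10 terms of e^x.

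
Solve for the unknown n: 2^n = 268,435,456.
28

Solution: 268,435,456 = 1,024 × 1,024 × 256 = 2^10 × 2^10 × 2^8 = 2^28, so n = 28.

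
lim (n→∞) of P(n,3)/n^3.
1

P(n,3) = n(n-1)(n-2) ≈ n^3 for large n. Limit = 1.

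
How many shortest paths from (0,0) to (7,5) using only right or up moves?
792

Solution: Choose 7 rights from 12 moves: C(12,7) = 792.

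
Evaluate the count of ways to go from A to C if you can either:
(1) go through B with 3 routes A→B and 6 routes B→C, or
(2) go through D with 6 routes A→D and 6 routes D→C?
54
Route via B: 3×6=18. Route via D: 6×6=36. Total: 54.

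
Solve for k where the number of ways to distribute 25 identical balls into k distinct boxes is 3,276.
4

Explanation: Stars and bars: the count is C(25+k−1, k−1), increasing in k. k=2: C(26,1) = 26, k=3: C(27,2) = 351, k=4: C(28,3) = 3,276 ✓. So k = 4.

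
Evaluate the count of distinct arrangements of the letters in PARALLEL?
3,360

Working:
Word has 8 letters (P=1, A=2, R=1, L=3, E=1). Arrangements: 8!/Π(k!) = 3,360.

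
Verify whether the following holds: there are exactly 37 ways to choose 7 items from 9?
False

Explanation: C(9,7) = 36 ≠ 37.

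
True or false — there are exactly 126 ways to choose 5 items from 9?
True

Explanation: C(9,5) = 126.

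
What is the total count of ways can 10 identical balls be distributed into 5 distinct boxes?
1,001

Explanation: C(10+5-1, 5-1) = C(14, 4) = 1,001.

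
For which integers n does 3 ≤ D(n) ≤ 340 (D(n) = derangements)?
Using D(n) = (n−1)[D(n−1) + D(n−2)] with D(1)=0, D(2)=1: D(3)=2; D(4)=9; D(5)=44; D(6)=265; D(7)=1,854. So valid n = 4, 5, 6.
Final answer: 4, 5, 6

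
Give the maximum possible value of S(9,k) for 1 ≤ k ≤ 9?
7,770

Reasoning: Row S(9,k) for k = 1..9 (via S(n,k) = k·S(n−1,k) + S(n−1,k−1)): 1, 255, 3,025, 7,770, 6,951, 2,646, 462, 36, 1. The row is unimodal; maximum at k = 4: 7,770.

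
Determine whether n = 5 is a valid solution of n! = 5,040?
5! = 5·4! = 5·24 = 120, which does not equal 5,040.

Answer: No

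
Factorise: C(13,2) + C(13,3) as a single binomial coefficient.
By Pascal's identity: C(13,2) + C(13,3) = C(14,3) = 364.

Answer: C(14,3)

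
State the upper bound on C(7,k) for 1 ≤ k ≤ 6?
C(7,k) is maximised at the centre of the row: C(7,3) = 35.

Answer: 35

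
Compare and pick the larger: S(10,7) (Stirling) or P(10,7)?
S(10,7) = 7·S(9,7) + S(9,6) = 7·462 + 2,646 = 5,880; P(10,7) = 604,800.

Answer: P(10,7)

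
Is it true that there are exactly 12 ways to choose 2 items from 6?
False

C(6,2) = 15 ≠ 12.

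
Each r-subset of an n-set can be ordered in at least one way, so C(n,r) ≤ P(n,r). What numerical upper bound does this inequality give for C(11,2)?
110

Explanation: P(11,2) = 11·10 = 110, so C(11,2) ≤ 110. (The bound is loose by a factor of 2! = 2: C(11,2) = 110/2 = 55.)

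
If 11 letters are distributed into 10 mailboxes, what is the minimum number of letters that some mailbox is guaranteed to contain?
2

Solution: Pigeonhole: ⌈11/10⌉ = 2.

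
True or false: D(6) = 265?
True

Working:
Derangements of 6 elements: D(6) = (6-1)·[D(5) + D(4)] = 5·[44 + 9] = 265.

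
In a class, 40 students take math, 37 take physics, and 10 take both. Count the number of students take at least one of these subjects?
|A∪B| = |A|+|B|-|A∩B| = 40+37-10 = 67.

Answer: 67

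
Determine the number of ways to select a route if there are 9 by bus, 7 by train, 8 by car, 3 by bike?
By the addition principle: 9 + 7 + 8 + 3 = 27.
Final answer: 27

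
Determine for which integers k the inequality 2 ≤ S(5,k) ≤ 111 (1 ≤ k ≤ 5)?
S(5,1)=1; S(5,2)=15; S(5,3)=25; S(5,4)=10; S(5,5)=1. So valid k = 2, 3, 4.
Final answer: 2, 3, 4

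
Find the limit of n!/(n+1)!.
0

Solution: n!/(n+1)! = 1/[(n+1)] → 0 as n → ∞.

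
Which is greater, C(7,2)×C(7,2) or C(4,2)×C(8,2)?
C(7,2)×C(7,2)

Reasoning: C(7,2)×C(7,2)=441, C(4,2)×C(8,2)=168.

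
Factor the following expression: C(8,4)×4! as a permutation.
C(8,4)×4! = [8!/(4!(4)!)]×4! = 8!/(4)! = P(8,4) = 1,680.

Answer: P(8,4)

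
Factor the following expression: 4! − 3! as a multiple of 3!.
3 × 3! = 18

Solution: 4! − 3! = 4·3! − 3! = (4 − 1)·3! = 3 × 3! = 18.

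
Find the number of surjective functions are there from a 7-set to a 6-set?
Onto functions = 6! × S(7,6)
First compute S(7,6) via recurrence:
Using the Stirling recurrence: S(n,k) = k·S(n-1,k) + S(n-1,k-1)
S(7,6) = 6·S(6,6) + S(6,5)
         = 6·1 + 15
         = 6 + 15
         = 21
Then: 720 × 21 = 15,120
Final answer: 15,120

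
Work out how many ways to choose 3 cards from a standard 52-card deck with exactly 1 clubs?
9,633

Working:
13 clubs and 39 non-clubs: C(13,1) × C(39,2) = 13 × 741 = 9,633.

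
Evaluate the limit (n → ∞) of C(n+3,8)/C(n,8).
1
Both numerator and denominator grow as n^8/8! for large n, so the ratio → 1.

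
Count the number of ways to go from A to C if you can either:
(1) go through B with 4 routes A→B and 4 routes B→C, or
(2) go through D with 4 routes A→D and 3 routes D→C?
28
Route via B: 4×4=16. Route via D: 4×3=12. Total: 28.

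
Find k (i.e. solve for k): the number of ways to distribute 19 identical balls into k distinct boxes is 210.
3

Explanation: Stars and bars: the count is C(19+k−1, k−1), increasing in k. k=2: C(20,1) = 20, k=3: C(21,2) = 210 ✓. So k = 3.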